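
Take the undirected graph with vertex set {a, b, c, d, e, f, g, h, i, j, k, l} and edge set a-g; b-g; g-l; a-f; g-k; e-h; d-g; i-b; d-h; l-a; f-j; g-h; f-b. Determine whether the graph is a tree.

The graph has 12 vertices and 13 edges.
It splits into 2 components, so it cannot be a tree.

No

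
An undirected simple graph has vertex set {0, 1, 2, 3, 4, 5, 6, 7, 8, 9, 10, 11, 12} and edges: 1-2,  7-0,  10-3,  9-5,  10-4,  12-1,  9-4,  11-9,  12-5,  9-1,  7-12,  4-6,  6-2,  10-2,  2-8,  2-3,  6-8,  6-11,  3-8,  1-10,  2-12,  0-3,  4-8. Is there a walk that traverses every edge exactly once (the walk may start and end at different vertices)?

Yes

Degrees: 0:2, 1:4, 2:6, 3:4, 4:4, 5:2, 6:4, 7:2, 8:4, 9:4, 10:4, 11:2, 12:4
Odd-degree vertices: none (0 total).
With 0 odd-degree vertices and all edges in one connected piece, an Eulerian trail exists.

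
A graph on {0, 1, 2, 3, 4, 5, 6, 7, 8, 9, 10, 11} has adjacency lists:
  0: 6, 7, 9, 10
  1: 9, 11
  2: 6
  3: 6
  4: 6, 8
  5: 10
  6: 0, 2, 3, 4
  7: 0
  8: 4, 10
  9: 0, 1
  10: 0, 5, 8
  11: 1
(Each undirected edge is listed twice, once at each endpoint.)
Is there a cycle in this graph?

Yes

|V| = 12, |E| = 12, number of components = 1.
One cycle is 0-10-8-4-6-0.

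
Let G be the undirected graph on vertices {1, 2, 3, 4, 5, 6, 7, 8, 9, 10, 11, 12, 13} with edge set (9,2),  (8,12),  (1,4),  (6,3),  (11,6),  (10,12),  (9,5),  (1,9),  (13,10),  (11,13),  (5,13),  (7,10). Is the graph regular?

No

Degrees: 1:2, 2:1, 3:1, 4:1, 5:2, 6:2, 7:1, 8:1, 9:3, 10:3, 11:2, 12:2, 13:3
Degrees are not all equal (e.g. deg(2)=1 but deg(9)=3); not regular.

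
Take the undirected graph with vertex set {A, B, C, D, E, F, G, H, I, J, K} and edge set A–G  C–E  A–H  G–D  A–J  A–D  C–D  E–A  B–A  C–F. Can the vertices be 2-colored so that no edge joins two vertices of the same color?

D-G-A-D is an odd cycle (length 3), and a bipartite graph can contain only even cycles.

No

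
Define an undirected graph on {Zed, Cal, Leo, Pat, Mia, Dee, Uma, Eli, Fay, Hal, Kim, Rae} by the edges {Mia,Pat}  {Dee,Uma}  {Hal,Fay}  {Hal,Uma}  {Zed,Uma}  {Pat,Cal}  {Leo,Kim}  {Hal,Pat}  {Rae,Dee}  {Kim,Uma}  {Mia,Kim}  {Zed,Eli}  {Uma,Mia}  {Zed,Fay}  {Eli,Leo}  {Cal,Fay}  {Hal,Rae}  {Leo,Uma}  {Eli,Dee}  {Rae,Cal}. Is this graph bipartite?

No

The cycle Kim-Uma-Mia-Kim has length 3, which is odd, so the graph is not bipartite.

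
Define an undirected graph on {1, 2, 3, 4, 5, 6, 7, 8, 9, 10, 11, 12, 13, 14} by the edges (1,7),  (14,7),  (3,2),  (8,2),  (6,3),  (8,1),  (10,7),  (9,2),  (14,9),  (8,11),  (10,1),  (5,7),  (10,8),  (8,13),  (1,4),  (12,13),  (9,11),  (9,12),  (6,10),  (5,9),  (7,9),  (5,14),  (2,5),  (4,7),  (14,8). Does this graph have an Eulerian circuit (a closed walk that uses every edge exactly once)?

Degrees: 1:4, 2:4, 3:2, 4:2, 5:4, 6:2, 7:6, 8:6, 9:6, 10:4, 11:2, 12:2, 13:2, 14:4
Every vertex has even degree and the edges form a single connected piece, so an Eulerian circuit exists.

Yes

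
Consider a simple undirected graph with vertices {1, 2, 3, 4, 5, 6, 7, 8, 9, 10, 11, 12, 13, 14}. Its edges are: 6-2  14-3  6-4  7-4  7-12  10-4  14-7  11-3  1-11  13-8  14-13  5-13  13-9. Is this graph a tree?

|V| = 14, |E| = 13.
Connected and |E| = |V| - 1, which characterizes a tree.

Yes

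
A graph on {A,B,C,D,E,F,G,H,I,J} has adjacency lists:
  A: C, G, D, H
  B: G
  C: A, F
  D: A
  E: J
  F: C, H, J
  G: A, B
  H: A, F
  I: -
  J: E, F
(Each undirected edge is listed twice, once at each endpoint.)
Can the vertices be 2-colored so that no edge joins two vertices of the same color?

Partition the vertices as {C, D, G, H, I, J} vs {A, B, E, F}. Each listed edge has one endpoint in each part, so the graph is bipartite.

Yes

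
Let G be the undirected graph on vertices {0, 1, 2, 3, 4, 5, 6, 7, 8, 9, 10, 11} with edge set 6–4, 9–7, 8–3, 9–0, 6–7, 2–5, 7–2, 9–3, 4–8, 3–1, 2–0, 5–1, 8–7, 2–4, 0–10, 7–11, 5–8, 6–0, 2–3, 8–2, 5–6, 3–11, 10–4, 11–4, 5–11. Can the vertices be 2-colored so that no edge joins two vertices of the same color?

The cycle 2-8-3-2 has length 3, which is odd, so the graph is not bipartite.

No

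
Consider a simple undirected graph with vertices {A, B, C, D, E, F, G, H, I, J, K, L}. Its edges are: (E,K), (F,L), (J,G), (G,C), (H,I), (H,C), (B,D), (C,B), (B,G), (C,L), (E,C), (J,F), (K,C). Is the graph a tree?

|V| = 12, |E| = 13.
It is not connected, so it is not a tree.

No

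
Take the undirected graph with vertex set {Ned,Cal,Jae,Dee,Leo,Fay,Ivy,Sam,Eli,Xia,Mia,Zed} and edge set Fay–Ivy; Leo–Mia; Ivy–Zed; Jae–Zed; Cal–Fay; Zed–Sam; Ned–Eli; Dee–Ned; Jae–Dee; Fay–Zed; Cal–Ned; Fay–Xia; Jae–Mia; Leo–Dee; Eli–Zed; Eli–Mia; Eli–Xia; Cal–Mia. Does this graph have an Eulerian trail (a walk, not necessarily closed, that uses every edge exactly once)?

Degrees: Ned:3, Cal:3, Jae:3, Dee:3, Leo:2, Fay:4, Ivy:2, Sam:1, Eli:4, Xia:2, Mia:4, Zed:5
Odd-degree vertices: Ned, Cal, Jae, Dee, Sam, Zed (6 total).
An Eulerian trail requires 0 or 2 odd-degree vertices; here there are 6.

No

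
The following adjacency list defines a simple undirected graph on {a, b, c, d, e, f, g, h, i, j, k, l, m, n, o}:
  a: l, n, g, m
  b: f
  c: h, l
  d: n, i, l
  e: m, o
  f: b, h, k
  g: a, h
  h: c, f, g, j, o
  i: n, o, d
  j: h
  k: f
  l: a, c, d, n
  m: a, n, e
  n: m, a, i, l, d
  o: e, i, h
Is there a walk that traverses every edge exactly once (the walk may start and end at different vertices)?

No

Degrees: a:4, b:1, c:2, d:3, e:2, f:3, g:2, h:5, i:3, j:1, k:1, l:4, m:3, n:5, o:3
Odd-degree vertices: b, d, f, h, i, j, k, m, n, o (10 total).
With 10 odd-degree vertices (more than two), no single trail can use every edge.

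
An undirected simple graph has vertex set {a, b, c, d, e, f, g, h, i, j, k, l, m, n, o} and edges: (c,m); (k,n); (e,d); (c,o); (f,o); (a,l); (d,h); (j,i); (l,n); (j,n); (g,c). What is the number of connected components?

4

Component: {b}
Component: {d, e, h}
Component: {c, f, g, m, o}
Component: {a, i, j, k, l, n}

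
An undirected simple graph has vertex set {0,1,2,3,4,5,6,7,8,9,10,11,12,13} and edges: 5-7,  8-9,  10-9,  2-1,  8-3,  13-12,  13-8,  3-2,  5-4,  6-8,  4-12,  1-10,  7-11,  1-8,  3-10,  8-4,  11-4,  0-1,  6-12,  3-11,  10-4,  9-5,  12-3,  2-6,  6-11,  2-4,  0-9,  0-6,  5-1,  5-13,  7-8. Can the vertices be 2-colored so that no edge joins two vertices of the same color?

Partition the vertices as {1, 3, 4, 6, 7, 9, 13} vs {0, 2, 5, 8, 10, 11, 12}. Each listed edge has one endpoint in each part, so the graph is bipartite.

Yes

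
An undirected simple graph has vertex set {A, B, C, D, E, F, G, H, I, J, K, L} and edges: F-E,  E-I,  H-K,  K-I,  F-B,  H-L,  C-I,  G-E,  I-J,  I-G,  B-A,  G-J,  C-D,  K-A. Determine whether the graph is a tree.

The graph has 12 vertices and 14 edges.
Connected but with 14 > 11 edges, so it has a cycle and is not a tree.

No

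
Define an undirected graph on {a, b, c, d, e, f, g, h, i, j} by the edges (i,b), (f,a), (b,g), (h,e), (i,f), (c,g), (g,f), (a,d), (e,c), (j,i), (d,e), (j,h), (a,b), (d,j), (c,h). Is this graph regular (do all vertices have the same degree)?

Degrees: a:3, b:3, c:3, d:3, e:3, f:3, g:3, h:3, i:3, j:3
All degrees equal 3; the graph is regular.

Yes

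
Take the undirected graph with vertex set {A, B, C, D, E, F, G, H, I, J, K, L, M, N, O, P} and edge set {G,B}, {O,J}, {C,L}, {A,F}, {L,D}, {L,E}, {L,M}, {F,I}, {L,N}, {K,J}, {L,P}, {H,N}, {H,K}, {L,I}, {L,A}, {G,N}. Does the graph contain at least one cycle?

Yes

The graph has 16 vertices, 16 edges, and 1 connected component.
One cycle is A-L-I-F-A.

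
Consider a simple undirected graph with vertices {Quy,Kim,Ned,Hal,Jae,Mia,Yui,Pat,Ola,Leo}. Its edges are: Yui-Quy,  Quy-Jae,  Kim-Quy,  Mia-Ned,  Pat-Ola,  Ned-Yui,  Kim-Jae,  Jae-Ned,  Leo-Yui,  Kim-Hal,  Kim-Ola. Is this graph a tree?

|V| = 10, |E| = 11.
A tree on 10 vertices has exactly 9 edges; this graph has 11, so it contains a cycle and is not a tree.

No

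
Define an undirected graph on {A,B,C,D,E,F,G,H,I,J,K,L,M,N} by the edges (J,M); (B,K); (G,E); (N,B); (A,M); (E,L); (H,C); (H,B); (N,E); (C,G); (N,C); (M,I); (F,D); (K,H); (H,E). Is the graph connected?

No

Component: {D, F}
Component: {A, I, J, M}
Component: {B, C, E, G, H, K, L, N}
There are 3 separate components, so the graph is not connected.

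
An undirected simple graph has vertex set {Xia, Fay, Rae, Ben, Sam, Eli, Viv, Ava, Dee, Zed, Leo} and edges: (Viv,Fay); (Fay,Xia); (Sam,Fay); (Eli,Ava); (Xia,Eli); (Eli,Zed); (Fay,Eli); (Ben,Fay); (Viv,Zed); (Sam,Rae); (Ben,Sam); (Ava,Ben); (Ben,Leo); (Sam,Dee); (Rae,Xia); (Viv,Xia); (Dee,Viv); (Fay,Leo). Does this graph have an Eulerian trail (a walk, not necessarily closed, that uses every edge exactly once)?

Degrees: Xia:4, Fay:6, Rae:2, Ben:4, Sam:4, Eli:4, Viv:4, Ava:2, Dee:2, Zed:2, Leo:2
Odd-degree vertices: none (0 total).
The non-isolated vertices are connected and exactly 0 have odd degree, so an Eulerian trail exists.

Yes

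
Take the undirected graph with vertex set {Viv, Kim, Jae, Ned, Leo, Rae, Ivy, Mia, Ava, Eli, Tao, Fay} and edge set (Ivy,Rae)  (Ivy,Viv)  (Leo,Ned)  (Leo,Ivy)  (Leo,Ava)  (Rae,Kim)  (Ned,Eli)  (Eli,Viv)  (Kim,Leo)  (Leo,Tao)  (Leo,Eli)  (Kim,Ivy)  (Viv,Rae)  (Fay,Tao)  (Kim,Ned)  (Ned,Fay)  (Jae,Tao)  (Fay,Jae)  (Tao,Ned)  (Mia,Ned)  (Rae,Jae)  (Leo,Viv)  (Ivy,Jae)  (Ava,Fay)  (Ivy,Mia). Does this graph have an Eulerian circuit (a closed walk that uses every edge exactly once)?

Degrees: Viv:4, Kim:4, Jae:4, Ned:6, Leo:7, Rae:4, Ivy:6, Mia:2, Ava:2, Eli:3, Tao:4, Fay:4
Vertices with odd degree: Leo, Eli. An Eulerian circuit requires all degrees even.

No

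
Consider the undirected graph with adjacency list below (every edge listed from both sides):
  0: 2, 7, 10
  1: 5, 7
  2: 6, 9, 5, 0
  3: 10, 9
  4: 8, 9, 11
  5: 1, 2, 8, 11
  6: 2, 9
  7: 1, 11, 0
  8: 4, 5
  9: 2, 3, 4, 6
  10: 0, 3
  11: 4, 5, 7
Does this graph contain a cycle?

Yes

|V| = 12, |E| = 17, number of components = 1.
Since 17 > 12 - 1, a cycle must exist; for instance 0-2-5-1-7-0.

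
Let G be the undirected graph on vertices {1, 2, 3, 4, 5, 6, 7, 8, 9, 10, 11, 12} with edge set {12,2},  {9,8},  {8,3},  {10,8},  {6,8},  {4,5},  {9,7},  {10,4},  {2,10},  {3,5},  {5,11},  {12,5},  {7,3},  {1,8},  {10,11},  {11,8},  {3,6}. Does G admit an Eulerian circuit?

Degrees: 1:1, 2:2, 3:4, 4:2, 5:4, 6:2, 7:2, 8:6, 9:2, 10:4, 11:3, 12:2
1, 11 have odd degree; an Eulerian circuit needs every degree to be even, so none exists.

No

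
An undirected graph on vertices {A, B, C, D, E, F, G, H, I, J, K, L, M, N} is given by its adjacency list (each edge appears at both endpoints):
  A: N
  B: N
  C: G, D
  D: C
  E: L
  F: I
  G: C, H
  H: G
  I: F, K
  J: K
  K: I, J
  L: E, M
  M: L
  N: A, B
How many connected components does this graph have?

4

Component: {A, B, N}
Component: {E, L, M}
Component: {C, D, G, H}
Component: {F, I, J, K}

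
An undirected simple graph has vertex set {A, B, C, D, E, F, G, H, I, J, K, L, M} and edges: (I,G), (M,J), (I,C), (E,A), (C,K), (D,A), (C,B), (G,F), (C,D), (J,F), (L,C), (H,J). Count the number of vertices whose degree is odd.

8

Degrees: A:2, B:1, C:5, D:2, E:1, F:2, G:2, H:1, I:2, J:3, K:1, L:1, M:1
Odd-degree vertices: B, C, E, H, J, K, L, M.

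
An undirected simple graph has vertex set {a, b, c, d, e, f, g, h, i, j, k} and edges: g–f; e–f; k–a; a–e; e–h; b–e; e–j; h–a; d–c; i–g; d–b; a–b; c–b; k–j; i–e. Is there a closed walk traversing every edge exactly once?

Yes

Degrees: a:4, b:4, c:2, d:2, e:6, f:2, g:2, h:2, i:2, j:2, k:2
Every vertex has even degree and the edges form a single connected piece, so an Eulerian circuit exists.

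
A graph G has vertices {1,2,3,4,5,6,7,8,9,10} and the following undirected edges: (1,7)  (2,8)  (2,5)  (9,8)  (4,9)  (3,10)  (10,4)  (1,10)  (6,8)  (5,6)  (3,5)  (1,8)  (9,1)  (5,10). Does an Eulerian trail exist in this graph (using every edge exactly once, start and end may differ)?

Degrees: 1:4, 2:2, 3:2, 4:2, 5:4, 6:2, 7:1, 8:4, 9:3, 10:4
Odd-degree vertices: 7, 9 (2 total).
The non-isolated vertices are connected and exactly 2 have odd degree, so an Eulerian trail exists (from 7 to 9).

Yes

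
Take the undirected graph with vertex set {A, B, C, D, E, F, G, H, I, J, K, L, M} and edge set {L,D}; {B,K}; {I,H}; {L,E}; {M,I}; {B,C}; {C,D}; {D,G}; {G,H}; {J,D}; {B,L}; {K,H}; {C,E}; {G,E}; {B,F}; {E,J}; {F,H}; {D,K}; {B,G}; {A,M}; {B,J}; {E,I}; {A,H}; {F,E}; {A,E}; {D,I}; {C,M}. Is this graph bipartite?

A valid 2-coloring puts {B, D, E, H, M} on one side and {A, C, F, G, I, J, K, L} on the other; every edge crosses between the two sides.

Yes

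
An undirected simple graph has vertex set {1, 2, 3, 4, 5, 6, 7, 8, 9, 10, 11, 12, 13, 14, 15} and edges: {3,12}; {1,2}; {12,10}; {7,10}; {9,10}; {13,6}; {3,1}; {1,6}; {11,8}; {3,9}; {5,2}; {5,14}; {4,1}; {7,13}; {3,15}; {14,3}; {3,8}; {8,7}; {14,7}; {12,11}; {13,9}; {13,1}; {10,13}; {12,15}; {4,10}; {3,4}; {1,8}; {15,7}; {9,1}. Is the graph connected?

Yes

A breadth-first search from 1 visits 1, 3, 13, 2, 9, 6, 4, 8, 12, 14, 15, 7, 10, 5, 11 — all 15 vertices — so the graph is connected.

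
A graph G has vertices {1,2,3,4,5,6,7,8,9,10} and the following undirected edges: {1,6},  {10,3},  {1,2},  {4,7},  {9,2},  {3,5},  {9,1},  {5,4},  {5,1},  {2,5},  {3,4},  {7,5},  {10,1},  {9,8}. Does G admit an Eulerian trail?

No

Degrees: 1:5, 2:3, 3:3, 4:3, 5:5, 6:1, 7:2, 8:1, 9:3, 10:2
Odd-degree vertices: 1, 2, 3, 4, 5, 6, 8, 9 (8 total).
An Eulerian trail requires 0 or 2 odd-degree vertices; here there are 8.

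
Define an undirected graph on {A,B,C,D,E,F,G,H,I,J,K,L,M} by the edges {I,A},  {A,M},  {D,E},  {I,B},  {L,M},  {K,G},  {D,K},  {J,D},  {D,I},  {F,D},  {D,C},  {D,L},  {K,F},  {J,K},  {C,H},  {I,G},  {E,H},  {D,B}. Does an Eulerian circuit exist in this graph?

Yes

Degrees: A:2, B:2, C:2, D:8, E:2, F:2, G:2, H:2, I:4, J:2, K:4, L:2, M:2
All degrees are even and the non-isolated vertices are connected — an Eulerian circuit exists.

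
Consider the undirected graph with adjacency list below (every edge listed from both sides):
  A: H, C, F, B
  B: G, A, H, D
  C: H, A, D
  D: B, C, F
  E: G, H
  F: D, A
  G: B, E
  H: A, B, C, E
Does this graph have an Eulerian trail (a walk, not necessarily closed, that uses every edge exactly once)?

Yes

Degrees: A:4, B:4, C:3, D:3, E:2, F:2, G:2, H:4
Odd-degree vertices: C, D (2 total).
With 2 odd-degree vertices and all edges in one connected piece, an Eulerian trail exists (from C to D).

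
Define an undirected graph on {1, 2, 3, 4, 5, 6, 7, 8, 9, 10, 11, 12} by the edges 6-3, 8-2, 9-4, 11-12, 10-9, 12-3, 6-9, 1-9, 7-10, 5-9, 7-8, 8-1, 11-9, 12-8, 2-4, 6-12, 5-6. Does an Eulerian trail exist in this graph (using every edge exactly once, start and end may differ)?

Yes

Degrees: 1:2, 2:2, 3:2, 4:2, 5:2, 6:4, 7:2, 8:4, 9:6, 10:2, 11:2, 12:4
Odd-degree vertices: none (0 total).
The non-isolated vertices are connected and exactly 0 have odd degree, so an Eulerian trail exists.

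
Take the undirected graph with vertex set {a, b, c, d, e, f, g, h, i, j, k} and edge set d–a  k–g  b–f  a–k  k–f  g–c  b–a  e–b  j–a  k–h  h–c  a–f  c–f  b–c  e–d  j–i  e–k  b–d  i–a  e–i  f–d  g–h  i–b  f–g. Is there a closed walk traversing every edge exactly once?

Degrees: a:6, b:6, c:4, d:4, e:4, f:6, g:4, h:3, i:4, j:2, k:5
Vertices with odd degree: h, k. An Eulerian circuit requires all degrees even.

No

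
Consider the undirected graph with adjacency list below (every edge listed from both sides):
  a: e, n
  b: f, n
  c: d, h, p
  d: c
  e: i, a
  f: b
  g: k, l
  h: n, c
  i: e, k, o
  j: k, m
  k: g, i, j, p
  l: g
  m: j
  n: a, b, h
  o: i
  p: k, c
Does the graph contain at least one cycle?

Yes

The graph has 16 vertices, 16 edges, and 1 connected component.
One cycle is a-e-i-k-p-c-h-n-a.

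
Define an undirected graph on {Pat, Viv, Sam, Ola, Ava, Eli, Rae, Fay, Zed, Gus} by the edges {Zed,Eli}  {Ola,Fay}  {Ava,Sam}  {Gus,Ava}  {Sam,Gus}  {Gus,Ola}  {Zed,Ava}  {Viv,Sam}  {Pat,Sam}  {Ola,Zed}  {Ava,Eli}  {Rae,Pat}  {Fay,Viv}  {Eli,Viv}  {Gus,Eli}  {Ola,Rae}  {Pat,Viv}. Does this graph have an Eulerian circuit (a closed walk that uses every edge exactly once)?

Degrees: Pat:3, Viv:4, Sam:4, Ola:4, Ava:4, Eli:4, Rae:2, Fay:2, Zed:3, Gus:4
Pat, Zed have odd degree; an Eulerian circuit needs every degree to be even, so none exists.

No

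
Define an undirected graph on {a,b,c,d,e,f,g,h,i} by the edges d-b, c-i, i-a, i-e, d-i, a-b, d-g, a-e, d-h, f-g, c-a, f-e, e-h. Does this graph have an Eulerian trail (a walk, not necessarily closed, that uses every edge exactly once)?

Degrees: a:4, b:2, c:2, d:4, e:4, f:2, g:2, h:2, i:4
Odd-degree vertices: none (0 total).
With 0 odd-degree vertices and all edges in one connected piece, an Eulerian trail exists.

Yes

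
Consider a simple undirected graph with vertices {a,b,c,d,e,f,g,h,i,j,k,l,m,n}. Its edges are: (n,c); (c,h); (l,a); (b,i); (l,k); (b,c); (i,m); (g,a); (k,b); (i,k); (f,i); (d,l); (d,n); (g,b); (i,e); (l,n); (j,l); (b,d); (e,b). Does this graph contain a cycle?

The graph has 14 vertices, 19 edges, and 1 connected component.
Since 19 > 14 - 1, a cycle must exist; for instance a-l-k-b-g-a.

Yes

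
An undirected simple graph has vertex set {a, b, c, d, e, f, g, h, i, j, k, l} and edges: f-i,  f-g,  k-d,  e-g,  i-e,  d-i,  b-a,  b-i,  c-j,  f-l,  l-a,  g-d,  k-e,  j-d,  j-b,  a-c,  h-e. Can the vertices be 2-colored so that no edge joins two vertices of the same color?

a-b-j-d-g-f-l-a is an odd cycle (length 7), and a bipartite graph can contain only even cycles.

No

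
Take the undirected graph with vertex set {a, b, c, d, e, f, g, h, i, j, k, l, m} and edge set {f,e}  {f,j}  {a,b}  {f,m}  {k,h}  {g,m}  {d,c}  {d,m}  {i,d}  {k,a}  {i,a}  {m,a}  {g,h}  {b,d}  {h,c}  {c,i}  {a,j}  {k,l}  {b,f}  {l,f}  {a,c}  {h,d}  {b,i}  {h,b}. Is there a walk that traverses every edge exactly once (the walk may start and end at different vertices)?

No

Degrees: a:6, b:5, c:4, d:5, e:1, f:5, g:2, h:5, i:4, j:2, k:3, l:2, m:4
Odd-degree vertices: b, d, e, f, h, k (6 total).
An Eulerian trail requires 0 or 2 odd-degree vertices; here there are 6.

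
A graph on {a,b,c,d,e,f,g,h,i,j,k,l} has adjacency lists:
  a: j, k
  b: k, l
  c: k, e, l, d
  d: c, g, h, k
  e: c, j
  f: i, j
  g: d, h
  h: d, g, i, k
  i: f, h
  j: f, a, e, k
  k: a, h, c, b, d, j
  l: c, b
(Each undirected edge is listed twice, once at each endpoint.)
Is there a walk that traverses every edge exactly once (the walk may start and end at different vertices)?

Yes

Degrees: a:2, b:2, c:4, d:4, e:2, f:2, g:2, h:4, i:2, j:4, k:6, l:2
Odd-degree vertices: none (0 total).
The non-isolated vertices are connected and exactly 0 have odd degree, so an Eulerian trail exists.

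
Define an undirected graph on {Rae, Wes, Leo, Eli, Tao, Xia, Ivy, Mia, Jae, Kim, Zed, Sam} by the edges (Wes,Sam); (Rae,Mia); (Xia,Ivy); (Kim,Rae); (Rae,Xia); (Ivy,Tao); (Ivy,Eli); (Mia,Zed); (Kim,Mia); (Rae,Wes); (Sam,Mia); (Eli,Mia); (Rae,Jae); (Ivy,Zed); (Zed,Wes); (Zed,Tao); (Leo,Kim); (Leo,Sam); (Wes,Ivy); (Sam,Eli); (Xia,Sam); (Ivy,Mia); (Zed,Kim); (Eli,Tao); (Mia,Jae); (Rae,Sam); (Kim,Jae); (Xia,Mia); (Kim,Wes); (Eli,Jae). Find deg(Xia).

Neighbors of Xia: Rae, Ivy, Mia, Sam.

4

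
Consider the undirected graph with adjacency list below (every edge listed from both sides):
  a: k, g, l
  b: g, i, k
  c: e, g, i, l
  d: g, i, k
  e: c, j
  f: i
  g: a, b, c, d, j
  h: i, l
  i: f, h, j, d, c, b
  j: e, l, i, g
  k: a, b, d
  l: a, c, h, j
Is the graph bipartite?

Partition the vertices as {e, g, i, k, l} vs {a, b, c, d, f, h, j}. Each listed edge has one endpoint in each part, so the graph is bipartite.

Yes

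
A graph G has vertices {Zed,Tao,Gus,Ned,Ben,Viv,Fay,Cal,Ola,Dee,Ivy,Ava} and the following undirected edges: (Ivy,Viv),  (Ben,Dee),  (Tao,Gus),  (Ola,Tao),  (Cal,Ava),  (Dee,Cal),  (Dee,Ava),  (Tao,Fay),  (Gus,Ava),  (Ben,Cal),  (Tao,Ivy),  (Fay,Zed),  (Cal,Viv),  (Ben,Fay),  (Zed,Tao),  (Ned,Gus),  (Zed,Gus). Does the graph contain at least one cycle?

Yes

|V| = 12, |E| = 17, number of components = 1.
Since 17 > 12 - 1, a cycle must exist; for instance Tao-Ivy-Viv-Cal-Ava-Gus-Tao.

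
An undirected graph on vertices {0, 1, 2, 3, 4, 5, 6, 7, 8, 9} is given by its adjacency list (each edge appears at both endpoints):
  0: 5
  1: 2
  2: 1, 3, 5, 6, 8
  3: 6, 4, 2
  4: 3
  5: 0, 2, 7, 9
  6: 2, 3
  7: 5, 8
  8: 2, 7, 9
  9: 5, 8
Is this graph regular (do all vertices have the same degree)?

No

Degrees: 0:1, 1:1, 2:5, 3:3, 4:1, 5:4, 6:2, 7:2, 8:3, 9:2
Degrees are not all equal (e.g. deg(0)=1 but deg(2)=5); not regular.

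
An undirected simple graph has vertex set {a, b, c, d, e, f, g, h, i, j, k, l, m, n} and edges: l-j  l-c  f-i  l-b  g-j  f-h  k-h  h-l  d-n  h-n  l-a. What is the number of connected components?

Component: {e}
Component: {m}
Component: {a, b, c, d, f, g, h, i, j, k, l, n}

3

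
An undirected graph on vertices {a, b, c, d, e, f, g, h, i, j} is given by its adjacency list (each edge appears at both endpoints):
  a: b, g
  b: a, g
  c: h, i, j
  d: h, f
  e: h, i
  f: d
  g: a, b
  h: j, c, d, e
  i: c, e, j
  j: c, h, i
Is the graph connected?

No

Component: {a, b, g}
Component: {c, d, e, f, h, i, j}
No edge joins these 2 groups, so the graph is disconnected.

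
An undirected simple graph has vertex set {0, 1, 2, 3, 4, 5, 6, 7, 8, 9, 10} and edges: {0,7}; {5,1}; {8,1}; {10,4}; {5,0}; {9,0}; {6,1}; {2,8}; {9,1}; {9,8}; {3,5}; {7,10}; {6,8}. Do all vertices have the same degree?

No

Degrees: 0:3, 1:4, 2:1, 3:1, 4:1, 5:3, 6:2, 7:2, 8:4, 9:3, 10:2
Degrees are not all equal (e.g. deg(2)=1 but deg(1)=4); not regular.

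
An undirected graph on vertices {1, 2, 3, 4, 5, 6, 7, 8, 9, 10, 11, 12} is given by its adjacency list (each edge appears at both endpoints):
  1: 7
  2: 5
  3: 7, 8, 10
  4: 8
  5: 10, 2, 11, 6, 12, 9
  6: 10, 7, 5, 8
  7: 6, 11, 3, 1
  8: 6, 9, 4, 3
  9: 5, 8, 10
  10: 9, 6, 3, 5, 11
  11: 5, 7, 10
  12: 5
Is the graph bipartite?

The cycle 9-10-5-9 has length 3, which is odd, so the graph is not bipartite.

No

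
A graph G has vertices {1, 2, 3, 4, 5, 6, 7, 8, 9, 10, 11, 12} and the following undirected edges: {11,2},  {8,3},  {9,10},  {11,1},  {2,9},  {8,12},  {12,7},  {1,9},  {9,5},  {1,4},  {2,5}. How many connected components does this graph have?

Component: {6}
Component: {3, 7, 8, 12}
Component: {1, 2, 4, 5, 9, 10, 11}

3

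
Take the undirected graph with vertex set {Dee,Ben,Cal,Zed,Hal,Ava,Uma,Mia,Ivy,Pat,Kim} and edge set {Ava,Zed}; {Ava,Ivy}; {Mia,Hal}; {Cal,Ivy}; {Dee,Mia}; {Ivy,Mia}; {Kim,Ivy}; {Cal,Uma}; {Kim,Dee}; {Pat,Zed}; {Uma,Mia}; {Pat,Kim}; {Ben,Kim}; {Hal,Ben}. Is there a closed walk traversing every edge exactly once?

Degrees: Dee:2, Ben:2, Cal:2, Zed:2, Hal:2, Ava:2, Uma:2, Mia:4, Ivy:4, Pat:2, Kim:4
Every vertex has even degree and the edges form a single connected piece, so an Eulerian circuit exists.

Yes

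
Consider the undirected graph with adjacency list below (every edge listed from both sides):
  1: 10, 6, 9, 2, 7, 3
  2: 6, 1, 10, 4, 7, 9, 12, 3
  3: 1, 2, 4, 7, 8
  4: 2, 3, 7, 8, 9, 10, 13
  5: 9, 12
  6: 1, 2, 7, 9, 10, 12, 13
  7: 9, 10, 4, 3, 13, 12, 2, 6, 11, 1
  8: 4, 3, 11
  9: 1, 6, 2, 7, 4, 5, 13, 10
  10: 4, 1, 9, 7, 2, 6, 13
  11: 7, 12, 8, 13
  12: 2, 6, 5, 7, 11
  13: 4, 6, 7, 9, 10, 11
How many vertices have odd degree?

6

Degrees: 1:6, 2:8, 3:5, 4:7, 5:2, 6:7, 7:10, 8:3, 9:8, 10:7, 11:4, 12:5, 13:6
Odd-degree vertices: 3, 4, 6, 8, 10, 12.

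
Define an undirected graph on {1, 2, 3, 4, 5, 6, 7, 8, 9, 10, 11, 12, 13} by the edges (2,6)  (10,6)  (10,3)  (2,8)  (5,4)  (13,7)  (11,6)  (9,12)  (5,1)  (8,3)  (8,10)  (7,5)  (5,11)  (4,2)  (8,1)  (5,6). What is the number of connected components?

2

Component: {9, 12}
Component: {1, 2, 3, 4, 5, 6, 7, 8, 10, 11, 13}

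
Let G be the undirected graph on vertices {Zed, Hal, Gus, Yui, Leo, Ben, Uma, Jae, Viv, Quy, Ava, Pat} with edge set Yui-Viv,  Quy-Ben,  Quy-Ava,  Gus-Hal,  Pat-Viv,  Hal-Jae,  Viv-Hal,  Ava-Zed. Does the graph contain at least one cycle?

The graph has 12 vertices, 8 edges, and 4 connected components.
A forest on 12 vertices with 4 components has exactly 8 edges, which matches — so no cycle.

No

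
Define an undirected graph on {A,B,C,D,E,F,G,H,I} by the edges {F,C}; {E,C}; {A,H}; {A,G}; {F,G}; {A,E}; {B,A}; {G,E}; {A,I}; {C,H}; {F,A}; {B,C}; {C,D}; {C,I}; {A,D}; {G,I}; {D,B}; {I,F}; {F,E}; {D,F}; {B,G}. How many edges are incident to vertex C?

Neighbors of C: B, D, E, F, H, I.

6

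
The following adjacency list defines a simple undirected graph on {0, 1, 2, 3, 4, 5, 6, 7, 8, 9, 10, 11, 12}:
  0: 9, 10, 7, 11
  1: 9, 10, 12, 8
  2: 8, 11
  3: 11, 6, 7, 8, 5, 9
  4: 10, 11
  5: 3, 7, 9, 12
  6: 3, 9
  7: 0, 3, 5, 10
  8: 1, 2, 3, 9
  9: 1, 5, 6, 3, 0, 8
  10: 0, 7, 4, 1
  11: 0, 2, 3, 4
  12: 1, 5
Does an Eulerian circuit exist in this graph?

Yes

Degrees: 0:4, 1:4, 2:2, 3:6, 4:2, 5:4, 6:2, 7:4, 8:4, 9:6, 10:4, 11:4, 12:2
Every vertex has even degree and the edges form a single connected piece, so an Eulerian circuit exists.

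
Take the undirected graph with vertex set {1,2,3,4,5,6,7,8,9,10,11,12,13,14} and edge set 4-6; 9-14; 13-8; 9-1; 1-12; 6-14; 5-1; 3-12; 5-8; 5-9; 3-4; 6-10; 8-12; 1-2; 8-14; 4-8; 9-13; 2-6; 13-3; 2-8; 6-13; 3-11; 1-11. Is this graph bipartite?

The cycle 5-1-9-5 has length 3, which is odd, so the graph is not bipartite.

No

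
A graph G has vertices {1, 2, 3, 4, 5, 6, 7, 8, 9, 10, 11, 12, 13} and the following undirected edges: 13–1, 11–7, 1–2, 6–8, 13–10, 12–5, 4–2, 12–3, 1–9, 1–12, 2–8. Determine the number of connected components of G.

Component: {7, 11}
Component: {1, 2, 3, 4, 5, 6, 8, 9, 10, 12, 13}

2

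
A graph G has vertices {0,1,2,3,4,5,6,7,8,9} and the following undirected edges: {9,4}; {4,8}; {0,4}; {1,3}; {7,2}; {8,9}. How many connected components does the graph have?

5

Component: {5}
Component: {6}
Component: {1, 3}
Component: {2, 7}
Component: {0, 4, 8, 9}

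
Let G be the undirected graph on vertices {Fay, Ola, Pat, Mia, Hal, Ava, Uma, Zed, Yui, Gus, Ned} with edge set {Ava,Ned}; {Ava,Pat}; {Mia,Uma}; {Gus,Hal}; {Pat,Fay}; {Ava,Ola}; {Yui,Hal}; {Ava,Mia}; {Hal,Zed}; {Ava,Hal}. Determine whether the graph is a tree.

Yes

|V| = 11, |E| = 10.
It is connected with exactly 10 edges, hence acyclic — it is a tree.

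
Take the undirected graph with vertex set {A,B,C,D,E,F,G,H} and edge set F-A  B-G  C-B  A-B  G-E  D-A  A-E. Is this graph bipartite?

A valid 2-coloring puts {B, D, E, F, H} on one side and {A, C, G} on the other; every edge crosses between the two sides.

Yes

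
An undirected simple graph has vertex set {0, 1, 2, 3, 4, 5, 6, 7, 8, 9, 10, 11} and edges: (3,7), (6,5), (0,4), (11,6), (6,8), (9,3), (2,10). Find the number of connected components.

5

Component: {1}
Component: {0, 4}
Component: {2, 10}
Component: {3, 7, 9}
Component: {5, 6, 8, 11}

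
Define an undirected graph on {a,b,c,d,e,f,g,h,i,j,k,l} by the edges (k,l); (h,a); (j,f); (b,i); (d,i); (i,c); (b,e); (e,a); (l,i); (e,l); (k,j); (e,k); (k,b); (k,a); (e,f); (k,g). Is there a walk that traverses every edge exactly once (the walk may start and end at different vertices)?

Degrees: a:3, b:3, c:1, d:1, e:5, f:2, g:1, h:1, i:4, j:2, k:6, l:3
Odd-degree vertices: a, b, c, d, e, g, h, l (8 total).
An Eulerian trail requires 0 or 2 odd-degree vertices; here there are 8.

No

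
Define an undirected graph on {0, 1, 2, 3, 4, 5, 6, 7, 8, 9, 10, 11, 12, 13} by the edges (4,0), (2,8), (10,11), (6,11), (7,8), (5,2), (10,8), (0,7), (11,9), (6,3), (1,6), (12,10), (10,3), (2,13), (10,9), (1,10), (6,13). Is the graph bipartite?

No

11-9-10-11 is an odd cycle (length 3), and a bipartite graph can contain only even cycles.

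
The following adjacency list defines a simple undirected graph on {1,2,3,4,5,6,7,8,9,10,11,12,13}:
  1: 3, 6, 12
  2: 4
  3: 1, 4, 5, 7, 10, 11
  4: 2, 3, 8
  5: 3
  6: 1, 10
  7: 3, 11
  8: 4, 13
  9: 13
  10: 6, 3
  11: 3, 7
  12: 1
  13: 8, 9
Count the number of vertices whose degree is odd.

Degrees: 1:3, 2:1, 3:6, 4:3, 5:1, 6:2, 7:2, 8:2, 9:1, 10:2, 11:2, 12:1, 13:2
Odd-degree vertices: 1, 2, 4, 5, 9, 12.

6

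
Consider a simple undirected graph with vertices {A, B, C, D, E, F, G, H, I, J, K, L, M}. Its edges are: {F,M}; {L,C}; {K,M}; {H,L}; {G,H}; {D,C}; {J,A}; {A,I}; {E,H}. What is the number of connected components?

Component: {B}
Component: {A, I, J}
Component: {F, K, M}
Component: {C, D, E, G, H, L}

4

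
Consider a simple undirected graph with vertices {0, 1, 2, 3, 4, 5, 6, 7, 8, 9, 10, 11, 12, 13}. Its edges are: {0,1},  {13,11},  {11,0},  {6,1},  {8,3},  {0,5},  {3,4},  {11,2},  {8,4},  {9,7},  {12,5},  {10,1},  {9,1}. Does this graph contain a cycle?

Yes

The graph has 14 vertices, 13 edges, and 2 connected components.
One cycle is 3-8-4-3.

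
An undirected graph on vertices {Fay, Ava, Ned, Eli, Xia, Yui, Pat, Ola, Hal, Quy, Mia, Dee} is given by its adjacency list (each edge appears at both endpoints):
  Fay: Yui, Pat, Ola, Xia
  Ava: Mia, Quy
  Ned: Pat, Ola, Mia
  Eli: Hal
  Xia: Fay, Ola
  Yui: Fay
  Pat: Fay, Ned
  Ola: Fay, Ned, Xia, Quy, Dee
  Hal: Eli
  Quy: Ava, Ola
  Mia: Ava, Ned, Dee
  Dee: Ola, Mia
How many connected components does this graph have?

Component: {Eli, Hal}
Component: {Fay, Ava, Ned, Xia, Yui, Pat, Ola, Quy, Mia, Dee}

2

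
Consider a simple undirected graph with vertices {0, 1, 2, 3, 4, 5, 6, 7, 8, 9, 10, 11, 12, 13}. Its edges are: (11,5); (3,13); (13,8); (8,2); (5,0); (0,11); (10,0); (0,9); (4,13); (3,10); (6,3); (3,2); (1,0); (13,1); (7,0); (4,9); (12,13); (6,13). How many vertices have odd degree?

Degrees: 0:6, 1:2, 2:2, 3:4, 4:2, 5:2, 6:2, 7:1, 8:2, 9:2, 10:2, 11:2, 12:1, 13:6
Odd-degree vertices: 7, 12.

2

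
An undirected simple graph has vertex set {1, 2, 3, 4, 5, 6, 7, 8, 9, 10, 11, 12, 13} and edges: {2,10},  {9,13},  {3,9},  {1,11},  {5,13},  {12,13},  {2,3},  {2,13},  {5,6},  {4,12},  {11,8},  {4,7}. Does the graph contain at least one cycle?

The graph has 13 vertices, 12 edges, and 2 connected components.
Since 12 > 13 - 2, a cycle must exist; for instance 2-13-9-3-2.

Yes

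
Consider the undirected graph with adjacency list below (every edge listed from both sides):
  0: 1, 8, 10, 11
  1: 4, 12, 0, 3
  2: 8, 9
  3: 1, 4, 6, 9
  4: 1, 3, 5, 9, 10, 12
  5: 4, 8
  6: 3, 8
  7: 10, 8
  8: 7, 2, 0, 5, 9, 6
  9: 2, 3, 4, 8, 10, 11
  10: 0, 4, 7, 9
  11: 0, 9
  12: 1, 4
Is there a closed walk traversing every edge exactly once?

Degrees: 0:4, 1:4, 2:2, 3:4, 4:6, 5:2, 6:2, 7:2, 8:6, 9:6, 10:4, 11:2, 12:2
Every vertex has even degree and the edges form a single connected piece, so an Eulerian circuit exists.

Yes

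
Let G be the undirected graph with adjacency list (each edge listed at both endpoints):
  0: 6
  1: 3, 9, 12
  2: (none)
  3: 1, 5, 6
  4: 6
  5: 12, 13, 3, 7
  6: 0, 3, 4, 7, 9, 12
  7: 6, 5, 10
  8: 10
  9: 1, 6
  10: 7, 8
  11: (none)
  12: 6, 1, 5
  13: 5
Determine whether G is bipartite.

Yes

Color {1, 2, 5, 6, 10, 11} black and {0, 3, 4, 7, 8, 9, 12, 13} white. No edge joins two same-colored vertices, so the graph is bipartite.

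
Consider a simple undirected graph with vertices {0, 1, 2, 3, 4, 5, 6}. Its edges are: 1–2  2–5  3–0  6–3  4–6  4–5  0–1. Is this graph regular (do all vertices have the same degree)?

Yes

Degrees: 0:2, 1:2, 2:2, 3:2, 4:2, 5:2, 6:2
All degrees equal 2; the graph is regular.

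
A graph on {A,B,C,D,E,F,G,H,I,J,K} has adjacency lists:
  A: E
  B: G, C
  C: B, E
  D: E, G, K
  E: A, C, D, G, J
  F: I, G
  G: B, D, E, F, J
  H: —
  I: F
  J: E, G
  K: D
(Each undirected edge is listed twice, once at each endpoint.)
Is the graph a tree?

The graph has 11 vertices and 12 edges.
It is not connected, so it is not a tree.

No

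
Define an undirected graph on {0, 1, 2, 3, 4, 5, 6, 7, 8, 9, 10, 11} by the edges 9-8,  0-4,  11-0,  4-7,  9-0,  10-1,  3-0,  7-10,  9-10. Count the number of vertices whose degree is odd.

6

Degrees: 0:4, 1:1, 2:0, 3:1, 4:2, 5:0, 6:0, 7:2, 8:1, 9:3, 10:3, 11:1
Odd-degree vertices: 1, 3, 8, 9, 10, 11.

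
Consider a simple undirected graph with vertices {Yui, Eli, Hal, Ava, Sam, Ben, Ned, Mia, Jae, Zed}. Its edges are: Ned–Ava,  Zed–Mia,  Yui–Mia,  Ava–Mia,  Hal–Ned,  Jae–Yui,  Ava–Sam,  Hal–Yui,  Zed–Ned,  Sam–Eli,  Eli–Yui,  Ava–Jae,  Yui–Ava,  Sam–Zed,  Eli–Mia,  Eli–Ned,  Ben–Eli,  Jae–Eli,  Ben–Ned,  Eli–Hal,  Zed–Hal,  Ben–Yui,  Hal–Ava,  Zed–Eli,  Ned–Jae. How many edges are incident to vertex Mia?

4

Neighbors of Mia: Yui, Eli, Ava, Zed.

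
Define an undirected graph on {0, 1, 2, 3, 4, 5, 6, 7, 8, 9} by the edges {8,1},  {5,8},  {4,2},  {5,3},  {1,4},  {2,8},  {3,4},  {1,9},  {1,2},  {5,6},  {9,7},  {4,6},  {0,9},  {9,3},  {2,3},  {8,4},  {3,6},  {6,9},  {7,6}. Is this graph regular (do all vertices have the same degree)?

Degrees: 0:1, 1:4, 2:4, 3:5, 4:5, 5:3, 6:5, 7:2, 8:4, 9:5
Degrees are not all equal (e.g. deg(0)=1 but deg(3)=5); not regular.

No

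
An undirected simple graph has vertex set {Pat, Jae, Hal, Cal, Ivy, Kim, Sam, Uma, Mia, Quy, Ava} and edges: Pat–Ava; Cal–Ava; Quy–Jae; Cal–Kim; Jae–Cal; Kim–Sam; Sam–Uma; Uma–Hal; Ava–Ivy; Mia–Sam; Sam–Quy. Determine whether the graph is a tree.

The graph has 11 vertices and 11 edges.
A tree on 11 vertices has exactly 10 edges; this graph has 11, so it contains a cycle and is not a tree.

No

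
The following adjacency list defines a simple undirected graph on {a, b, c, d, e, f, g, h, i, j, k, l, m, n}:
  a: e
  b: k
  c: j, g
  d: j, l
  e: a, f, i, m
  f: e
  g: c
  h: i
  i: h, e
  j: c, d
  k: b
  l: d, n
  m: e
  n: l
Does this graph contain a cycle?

|V| = 14, |E| = 11, number of components = 3.
Since 11 = 14 - 3, the graph is a forest and contains no cycle.

No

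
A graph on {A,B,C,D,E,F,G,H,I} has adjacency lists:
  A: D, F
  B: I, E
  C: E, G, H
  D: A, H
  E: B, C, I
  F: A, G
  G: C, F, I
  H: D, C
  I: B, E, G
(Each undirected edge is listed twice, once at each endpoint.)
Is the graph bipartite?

The cycle B-E-I-B has length 3, which is odd, so the graph is not bipartite.

No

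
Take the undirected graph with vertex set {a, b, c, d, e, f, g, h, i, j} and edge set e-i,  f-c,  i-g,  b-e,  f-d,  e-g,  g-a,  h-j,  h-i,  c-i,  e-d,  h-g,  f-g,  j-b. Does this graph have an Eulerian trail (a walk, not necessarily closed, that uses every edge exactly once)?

Degrees: a:1, b:2, c:2, d:2, e:4, f:3, g:5, h:3, i:4, j:2
Odd-degree vertices: a, f, g, h (4 total).
With 4 odd-degree vertices (more than two), no single trail can use every edge.

No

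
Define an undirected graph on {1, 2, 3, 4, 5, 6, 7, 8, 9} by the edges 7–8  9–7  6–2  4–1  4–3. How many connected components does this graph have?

4

Component: {5}
Component: {2, 6}
Component: {1, 3, 4}
Component: {7, 8, 9}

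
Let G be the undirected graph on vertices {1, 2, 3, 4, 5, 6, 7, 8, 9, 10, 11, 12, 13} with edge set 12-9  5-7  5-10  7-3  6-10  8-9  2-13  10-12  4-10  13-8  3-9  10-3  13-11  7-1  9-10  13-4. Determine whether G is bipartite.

No

The cycle 12-10-9-12 has length 3, which is odd, so the graph is not bipartite.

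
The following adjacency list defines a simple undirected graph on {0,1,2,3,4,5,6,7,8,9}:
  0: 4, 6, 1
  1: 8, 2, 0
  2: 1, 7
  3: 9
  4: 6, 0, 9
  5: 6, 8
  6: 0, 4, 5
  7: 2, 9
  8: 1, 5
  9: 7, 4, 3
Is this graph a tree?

No

The graph has 10 vertices and 12 edges.
A tree on 10 vertices has exactly 9 edges; this graph has 12, so it contains a cycle and is not a tree.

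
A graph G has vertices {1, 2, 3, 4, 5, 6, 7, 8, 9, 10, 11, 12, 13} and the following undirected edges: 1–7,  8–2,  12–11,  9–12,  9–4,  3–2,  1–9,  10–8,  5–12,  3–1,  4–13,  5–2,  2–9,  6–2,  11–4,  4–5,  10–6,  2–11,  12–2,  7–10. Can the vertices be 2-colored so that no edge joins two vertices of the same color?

No

2-12-11-2 is an odd cycle (length 3), and a bipartite graph can contain only even cycles.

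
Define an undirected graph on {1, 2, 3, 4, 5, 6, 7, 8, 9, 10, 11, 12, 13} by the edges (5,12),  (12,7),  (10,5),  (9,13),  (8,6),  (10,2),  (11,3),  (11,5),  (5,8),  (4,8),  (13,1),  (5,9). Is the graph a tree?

Yes

|V| = 13, |E| = 12.
It is connected with exactly 12 edges, hence acyclic — it is a tree.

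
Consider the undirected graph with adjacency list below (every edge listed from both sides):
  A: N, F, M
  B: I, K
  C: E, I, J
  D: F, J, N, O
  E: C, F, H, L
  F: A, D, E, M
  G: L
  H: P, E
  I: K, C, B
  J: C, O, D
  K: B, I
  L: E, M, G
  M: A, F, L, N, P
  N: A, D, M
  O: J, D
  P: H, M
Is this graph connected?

Yes

A breadth-first search from A visits A, N, F, M, D, E, P, L, O, J, C, H, G, I, B, K — all 16 vertices — so the graph is connected.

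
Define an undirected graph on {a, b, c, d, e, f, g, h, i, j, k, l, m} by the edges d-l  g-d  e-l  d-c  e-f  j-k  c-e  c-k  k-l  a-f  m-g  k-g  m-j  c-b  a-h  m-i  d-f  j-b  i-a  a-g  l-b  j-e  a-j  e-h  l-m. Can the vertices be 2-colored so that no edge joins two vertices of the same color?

Color {c, f, g, h, i, j, l} black and {a, b, d, e, k, m} white. No edge joins two same-colored vertices, so the graph is bipartite.

Yes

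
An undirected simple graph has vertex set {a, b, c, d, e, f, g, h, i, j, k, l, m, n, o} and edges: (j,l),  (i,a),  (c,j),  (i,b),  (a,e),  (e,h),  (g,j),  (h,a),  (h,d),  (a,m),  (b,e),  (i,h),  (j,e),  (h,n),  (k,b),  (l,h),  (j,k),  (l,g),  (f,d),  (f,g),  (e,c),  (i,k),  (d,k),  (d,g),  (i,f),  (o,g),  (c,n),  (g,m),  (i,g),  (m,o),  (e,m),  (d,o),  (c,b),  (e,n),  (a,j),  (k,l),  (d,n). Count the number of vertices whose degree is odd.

Degrees: a:5, b:4, c:4, d:6, e:7, f:3, g:7, h:6, i:6, j:6, k:5, l:4, m:4, n:4, o:3
Odd-degree vertices: a, e, f, g, k, o.

6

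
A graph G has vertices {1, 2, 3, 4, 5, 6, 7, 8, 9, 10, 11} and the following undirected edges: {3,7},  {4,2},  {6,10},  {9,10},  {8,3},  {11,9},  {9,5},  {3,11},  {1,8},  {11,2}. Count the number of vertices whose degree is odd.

8

Degrees: 1:1, 2:2, 3:3, 4:1, 5:1, 6:1, 7:1, 8:2, 9:3, 10:2, 11:3
Odd-degree vertices: 1, 3, 4, 5, 6, 7, 9, 11.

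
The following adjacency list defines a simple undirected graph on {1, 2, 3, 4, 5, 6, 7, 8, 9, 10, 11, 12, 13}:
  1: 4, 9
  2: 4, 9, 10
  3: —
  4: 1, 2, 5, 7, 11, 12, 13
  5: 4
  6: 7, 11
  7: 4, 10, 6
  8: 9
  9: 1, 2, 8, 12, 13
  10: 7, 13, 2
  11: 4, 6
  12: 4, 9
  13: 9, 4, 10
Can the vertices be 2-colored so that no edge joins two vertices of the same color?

Partition the vertices as {3, 4, 6, 9, 10} vs {1, 2, 5, 7, 8, 11, 12, 13}. Each listed edge has one endpoint in each part, so the graph is bipartite.

Yes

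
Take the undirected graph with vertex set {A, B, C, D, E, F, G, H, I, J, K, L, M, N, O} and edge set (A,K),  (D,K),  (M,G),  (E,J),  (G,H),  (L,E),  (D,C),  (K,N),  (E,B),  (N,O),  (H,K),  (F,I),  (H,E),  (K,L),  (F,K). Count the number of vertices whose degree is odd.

Degrees: A:1, B:1, C:1, D:2, E:4, F:2, G:2, H:3, I:1, J:1, K:6, L:2, M:1, N:2, O:1
Odd-degree vertices: A, B, C, H, I, J, M, O.

8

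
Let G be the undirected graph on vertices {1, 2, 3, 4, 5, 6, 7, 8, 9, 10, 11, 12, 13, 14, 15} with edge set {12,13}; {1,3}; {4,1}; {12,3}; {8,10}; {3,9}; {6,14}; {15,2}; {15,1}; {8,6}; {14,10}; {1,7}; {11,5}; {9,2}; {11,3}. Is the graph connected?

No

Component: {6, 8, 10, 14}
Component: {1, 2, 3, 4, 5, 7, 9, 11, 12, 13, 15}
There are 2 separate components, so the graph is not connected.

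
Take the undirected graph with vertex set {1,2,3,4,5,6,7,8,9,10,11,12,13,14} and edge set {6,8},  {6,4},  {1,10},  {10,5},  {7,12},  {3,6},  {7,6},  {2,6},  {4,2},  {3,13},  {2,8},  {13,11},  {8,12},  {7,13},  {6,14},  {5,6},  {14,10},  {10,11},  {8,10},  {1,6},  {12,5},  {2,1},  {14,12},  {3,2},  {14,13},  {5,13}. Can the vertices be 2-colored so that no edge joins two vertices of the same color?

6-2-3-6 is an odd cycle (length 3), and a bipartite graph can contain only even cycles.

No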